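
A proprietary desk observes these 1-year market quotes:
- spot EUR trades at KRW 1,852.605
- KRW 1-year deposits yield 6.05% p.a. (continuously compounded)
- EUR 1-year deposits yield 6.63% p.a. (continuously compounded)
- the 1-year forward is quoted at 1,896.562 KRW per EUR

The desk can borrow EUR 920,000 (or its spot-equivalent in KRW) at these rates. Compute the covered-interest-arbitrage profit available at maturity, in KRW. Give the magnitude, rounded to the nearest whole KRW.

T = 1 year.
Route A — deposit EUR, sell forward: 920,000 × 1.068547233256 × 1896.562 = KRW 1,864,440,791.57.
Route B — convert at spot, deposit KRW: 920,000 × 1852.605 × 1.06236759757 = KRW 1,810,695,721.25.
The quoted forward overvalues EUR, so borrow KRW, buy EUR at spot, deposit the EUR at 6.63%, and sell the proceeds forward at 1,896.562.
Profit = 1,864,440,791.57 − 1,810,695,721.25 = KRW 53,745,070.

KRW 53,745,070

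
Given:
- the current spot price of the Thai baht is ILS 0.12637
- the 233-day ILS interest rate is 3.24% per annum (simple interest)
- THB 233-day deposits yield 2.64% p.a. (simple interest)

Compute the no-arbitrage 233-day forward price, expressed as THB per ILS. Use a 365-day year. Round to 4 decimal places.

7.8836

T = 233/365 years.
ILS accumulates by 1 + 0.0324×233/365 = 1.0206827.
THB growth factor: 1 + 0.0264×233/365 = 1.0168526.
So F = 0.12637 × 1.0206827 / 1.0168526 = 0.1268460 (ILS/THB).
Invert for THB per ILS: 1 / 0.1268460 = 7.8836.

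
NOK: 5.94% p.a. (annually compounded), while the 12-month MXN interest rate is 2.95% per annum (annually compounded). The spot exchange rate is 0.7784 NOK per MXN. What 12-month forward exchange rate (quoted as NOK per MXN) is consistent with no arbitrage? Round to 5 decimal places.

0.80101

T = 1 year.
NOK accumulates by (1 + 0.0594)^1 = 1.059400.
MXN growth factor: (1 + 0.0295)^1 = 1.029500.
So F = 0.7784 × 1.059400 / 1.029500 = 0.8010072 (NOK/MXN).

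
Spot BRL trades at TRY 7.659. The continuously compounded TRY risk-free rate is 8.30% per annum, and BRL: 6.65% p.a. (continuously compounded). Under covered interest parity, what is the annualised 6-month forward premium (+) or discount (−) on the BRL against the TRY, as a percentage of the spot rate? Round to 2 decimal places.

T = 6/12 years.
F = S · g_TRY/g_BRL = 7.659 × 1.0423732/1.033809 = 7.722448.
(F − S)/S ÷ T = (7.722448 − 7.659)/7.659/(6/12) = 0.016568 → 1.66%.

+1.66%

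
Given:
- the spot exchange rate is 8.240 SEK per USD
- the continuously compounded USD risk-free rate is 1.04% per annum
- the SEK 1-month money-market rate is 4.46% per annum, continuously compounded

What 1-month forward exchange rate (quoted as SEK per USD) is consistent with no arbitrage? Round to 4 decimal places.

8.2635

T = 1/12 years.
SEK accumulates by e^(0.0446×1/12) = 1.0037236.
USD growth factor: e^(0.0104×1/12) = 1.000867.
CIP: F = S · (grow SEK)/(grow USD) = 8.24 × 1.0037236/1.000867 = 8.263518 SEK per USD.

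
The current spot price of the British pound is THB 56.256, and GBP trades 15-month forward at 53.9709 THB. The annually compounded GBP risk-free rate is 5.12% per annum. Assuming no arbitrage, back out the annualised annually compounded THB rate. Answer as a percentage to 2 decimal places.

1.69%

T = 15/12 years.
F/S = 53.9709/56.256 = 0.9593803 = (growth of THB) / (growth of GBP).
GBP growth factor: (1 + 0.0512)^(15/12) = 1.0644045.
Hence g_THB = 1.0211687.
r = 1.0211687^(12/15) − 1 = 0.016899 → 1.69%.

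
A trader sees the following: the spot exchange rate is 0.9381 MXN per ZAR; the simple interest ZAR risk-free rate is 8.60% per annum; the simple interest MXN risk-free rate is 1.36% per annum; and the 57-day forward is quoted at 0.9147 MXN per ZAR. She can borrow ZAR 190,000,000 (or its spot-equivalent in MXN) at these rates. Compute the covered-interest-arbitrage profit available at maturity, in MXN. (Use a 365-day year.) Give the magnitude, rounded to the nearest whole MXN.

MXN 2,490,487

T = 57/365 years.
Keep in ZAR, deliver into the forward: 190,000,000·1.01343013699·0.9147 = MXN 176,127,063.80.
Swap to MXN now, deposit: 190,000,000·0.9381·1.00212383562 = MXN 178,617,550.34.
The quoted forward undervalues ZAR, so borrow ZAR, convert to MXN at spot, deposit the MXN at 1.36%, and buy ZAR forward at 0.9147 to cover the loan.
Arbitrage profit = |176,127,063.80 − 178,617,550.34| = MXN 2,490,487.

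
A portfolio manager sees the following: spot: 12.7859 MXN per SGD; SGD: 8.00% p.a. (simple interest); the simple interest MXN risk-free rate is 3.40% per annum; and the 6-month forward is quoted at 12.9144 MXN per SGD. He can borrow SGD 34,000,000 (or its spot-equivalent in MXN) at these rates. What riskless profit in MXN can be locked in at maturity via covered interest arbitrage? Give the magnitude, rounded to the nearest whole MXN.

MXN 14,542,334

T = 6/12 years.
Keep in SGD, deliver into the forward: 34,000,000·1.040000·12.9144 = MXN 456,653,184.00.
Swap to MXN now, deposit: 34,000,000·12.7859·1.017000 = MXN 442,110,850.20.
The quoted forward overvalues SGD, so borrow MXN, buy SGD at spot, deposit the SGD at 8.00%, and sell the proceeds forward at 12.9144.
Profit = 456,653,184.00 − 442,110,850.20 = MXN 14,542,334.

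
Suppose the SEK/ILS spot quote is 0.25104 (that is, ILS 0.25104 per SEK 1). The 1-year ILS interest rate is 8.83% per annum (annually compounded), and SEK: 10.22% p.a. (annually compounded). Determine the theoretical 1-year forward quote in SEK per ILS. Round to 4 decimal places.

4.0343

T = 1 year.
ILS accumulates by (1 + 0.0883)^1 = 1.088300.
SEK growth factor: (1 + 0.1022)^1 = 1.102200.
CIP: F = S · (grow ILS)/(grow SEK) = 0.25104 × 1.088300/1.102200 = 0.2478741 ILS per SEK.
Quoted the other way: 1/0.2478741 = 4.0343 SEK per ILS.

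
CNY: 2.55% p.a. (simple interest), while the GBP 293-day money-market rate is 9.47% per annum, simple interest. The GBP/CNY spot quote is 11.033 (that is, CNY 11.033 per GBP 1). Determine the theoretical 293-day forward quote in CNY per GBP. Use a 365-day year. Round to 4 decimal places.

10.4634

T = 293/365 years.
Growth of 1 CNY over T: 1 + 0.0255×293/365 = 1.02046986.
GBP growth factor: 1 + 0.0947×293/365 = 1.07601945.
CIP: F = S · (grow CNY)/(grow GBP) = 11.033 × 1.02046986/1.07601945 = 10.463420 CNY per GBP.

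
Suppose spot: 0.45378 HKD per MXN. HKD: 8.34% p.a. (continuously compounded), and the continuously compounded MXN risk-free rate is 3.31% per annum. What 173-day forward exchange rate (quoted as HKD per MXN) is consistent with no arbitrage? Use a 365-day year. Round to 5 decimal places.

T = 173/365 years.
HKD growth factor: e^(0.0834×173/365) = 1.040321.
MXN growth factor: e^(0.0331×173/365) = 1.0158122.
Forward (HKD per MXN) = 0.45378 × 1.040321 / 1.0158122 = 0.4647285.

0.46473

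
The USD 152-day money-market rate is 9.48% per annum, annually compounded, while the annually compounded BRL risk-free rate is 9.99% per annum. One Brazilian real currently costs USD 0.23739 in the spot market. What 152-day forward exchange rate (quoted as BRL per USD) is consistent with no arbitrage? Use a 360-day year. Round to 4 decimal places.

T = 152/360 years.
USD accumulates by (1 + 0.0948)^(152/360) = 1.038982.
BRL accumulates by (1 + 0.0999)^(152/360) = 1.0410228.
So F = 0.23739 × 1.038982 / 1.0410228 = 0.2369246 (USD/BRL).
Quoted the other way: 1/0.2369246 = 4.2208 BRL per USD.

4.2208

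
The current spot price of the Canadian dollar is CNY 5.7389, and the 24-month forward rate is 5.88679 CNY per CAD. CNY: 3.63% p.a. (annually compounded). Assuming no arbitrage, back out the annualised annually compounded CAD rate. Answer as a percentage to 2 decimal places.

2.32%

T = 2 years.
By CIP, F/S equals the CNY-to-CAD growth ratio: 5.88679/5.7389 = 1.0257697.
The CNY side grows by (1 + 0.0363)^2 = 1.0739177.
That pins the CAD growth at 1.0469384.
r = 1.0469384^(1/2) − 1 = 0.023200 → 2.32%.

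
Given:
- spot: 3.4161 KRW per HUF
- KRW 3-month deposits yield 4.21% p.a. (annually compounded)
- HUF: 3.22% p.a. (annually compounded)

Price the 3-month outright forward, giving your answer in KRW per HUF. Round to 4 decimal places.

T = 3/12 years.
KRW growth factor: (1 + 0.0421)^(3/12) = 1.0103628.
Growth of 1 HUF over T: (1 + 0.0322)^(3/12) = 1.0079546.
CIP: F = S · (grow KRW)/(grow HUF) = 3.4161 × 1.0103628/1.0079546 = 3.424262 KRW per HUF.

3.4243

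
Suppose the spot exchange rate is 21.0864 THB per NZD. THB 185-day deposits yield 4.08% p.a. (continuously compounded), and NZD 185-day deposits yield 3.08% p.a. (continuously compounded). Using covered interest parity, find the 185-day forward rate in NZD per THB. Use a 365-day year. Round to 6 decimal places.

0.047184

T = 185/365 years.
THB accumulates by e^(0.0408×185/365) = 1.0208948.
NZD accumulates by e^(0.0308×185/365) = 1.0157334.
CIP: F = S · (grow THB)/(grow NZD) = 21.0864 × 1.0208948/1.0157334 = 21.19355 THB per NZD.
Quoted the other way: 1/21.19355 = 0.047184 NZD per THB.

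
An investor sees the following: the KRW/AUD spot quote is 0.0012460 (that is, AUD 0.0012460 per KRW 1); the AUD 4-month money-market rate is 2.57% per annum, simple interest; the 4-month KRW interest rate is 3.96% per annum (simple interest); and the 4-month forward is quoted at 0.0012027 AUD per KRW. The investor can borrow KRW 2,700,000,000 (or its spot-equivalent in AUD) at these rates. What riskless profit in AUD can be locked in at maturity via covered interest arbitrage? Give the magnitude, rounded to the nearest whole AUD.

AUD 102,866

T = 4/12 years.
Route A — deposit KRW, sell forward: 2,700,000,000 × 1.013200 × 0.0012027 = AUD 3,290,154.23.
Route B — convert at spot, deposit AUD: 2,700,000,000 × 0.0012460 × 1.008566667 = AUD 3,393,019.98.
The quoted forward undervalues KRW, so borrow KRW, convert to AUD at spot, deposit the AUD at 2.57%, and buy KRW forward at 0.0012027 to cover the loan.
Profit = 3,393,019.98 − 3,290,154.23 = AUD 102,866.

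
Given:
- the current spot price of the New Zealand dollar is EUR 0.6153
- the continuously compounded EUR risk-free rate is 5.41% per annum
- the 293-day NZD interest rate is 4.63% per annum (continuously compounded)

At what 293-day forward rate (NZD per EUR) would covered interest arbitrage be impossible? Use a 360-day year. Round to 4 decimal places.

1.6149

T = 293/360 years.
Growth of 1 EUR over T: e^(0.0541×293/360) = 1.0450152.
NZD accumulates by e^(0.0463×293/360) = 1.0384021.
Forward (EUR per NZD) = 0.6153 × 1.0450152 / 1.0384021 = 0.6192186.
Quoted the other way: 1/0.6192186 = 1.6149 NZD per EUR.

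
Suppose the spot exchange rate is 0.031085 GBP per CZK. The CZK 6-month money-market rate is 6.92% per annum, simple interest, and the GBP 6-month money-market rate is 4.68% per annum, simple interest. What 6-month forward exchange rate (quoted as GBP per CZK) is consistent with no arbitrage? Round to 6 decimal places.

0.030748

T = 6/12 years.
GBP growth factor: 1 + 0.0468×6/12 = 1.023400.
CZK growth factor: 1 + 0.0692×6/12 = 1.034600.
So F = 0.031085 × 1.023400 / 1.034600 = 0.03074849 (GBP/CZK).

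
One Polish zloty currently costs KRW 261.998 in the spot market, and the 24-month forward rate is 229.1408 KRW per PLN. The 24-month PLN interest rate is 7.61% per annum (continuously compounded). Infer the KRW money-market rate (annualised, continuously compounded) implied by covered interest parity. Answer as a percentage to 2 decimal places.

0.91%

T = 2 years.
F/S = 229.1408/261.998 = 0.8745899 = (growth of KRW) / (growth of PLN).
The PLN side grows by e^(0.0761×2) = 1.1643931.
That pins the KRW growth at 1.0183664.
r = ln(1.0183664)/2 = 0.009100 → 0.91%.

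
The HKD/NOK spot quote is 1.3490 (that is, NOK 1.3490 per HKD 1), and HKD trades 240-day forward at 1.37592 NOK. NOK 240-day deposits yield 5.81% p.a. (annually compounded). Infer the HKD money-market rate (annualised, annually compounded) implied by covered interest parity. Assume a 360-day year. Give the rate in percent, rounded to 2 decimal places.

2.72%

T = 240/360 years.
By CIP, F/S equals the NOK-to-HKD growth ratio: 1.37592/1.349 = 1.0199555.
The NOK side grows by (1 + 0.0581)^(240/360) = 1.0383676.
That pins the HKD growth at 1.0180519.
Annualise: 1.0180519^(360/240) − 1 = 0.027200 = 2.72%.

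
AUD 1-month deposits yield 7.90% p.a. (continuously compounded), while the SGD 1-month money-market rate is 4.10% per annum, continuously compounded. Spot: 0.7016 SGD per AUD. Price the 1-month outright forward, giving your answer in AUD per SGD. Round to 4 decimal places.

T = 1/12 years.
SGD growth factor: e^(0.0410×1/12) = 1.0034225.
Growth of 1 AUD over T: e^(0.0790×1/12) = 1.0066051.
Forward (SGD per AUD) = 0.7016 × 1.0034225 / 1.0066051 = 0.6993817.
Invert for AUD per SGD: 1 / 0.6993817 = 1.4298.

1.4298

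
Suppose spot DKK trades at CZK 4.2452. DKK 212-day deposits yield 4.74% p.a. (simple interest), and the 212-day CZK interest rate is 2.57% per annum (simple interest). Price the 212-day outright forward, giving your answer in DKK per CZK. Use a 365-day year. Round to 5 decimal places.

T = 212/365 years.
Growth of 1 CZK over T: 1 + 0.0257×212/365 = 1.0149271.
DKK accumulates by 1 + 0.0474×212/365 = 1.027531.
Forward (CZK per DKK) = 4.2452 × 1.0149271 / 1.027531 = 4.193128.
Quoted the other way: 1/4.193128 = 0.23849 DKK per CZK.

0.23849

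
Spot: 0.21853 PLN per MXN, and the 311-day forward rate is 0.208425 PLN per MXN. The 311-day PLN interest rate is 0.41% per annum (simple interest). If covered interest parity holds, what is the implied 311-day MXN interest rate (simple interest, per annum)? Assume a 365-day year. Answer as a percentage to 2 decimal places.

T = 311/365 years.
F/S = 0.208425/0.21853 = 0.9537592 = (growth of PLN) / (growth of MXN).
PLN growth factor: 1 + 0.0041×311/365 = 1.0034934.
Hence g_MXN = 1.0521454.
r = (1.0521454 − 1)/(311/365) = 0.061200 → 6.12%.

6.12%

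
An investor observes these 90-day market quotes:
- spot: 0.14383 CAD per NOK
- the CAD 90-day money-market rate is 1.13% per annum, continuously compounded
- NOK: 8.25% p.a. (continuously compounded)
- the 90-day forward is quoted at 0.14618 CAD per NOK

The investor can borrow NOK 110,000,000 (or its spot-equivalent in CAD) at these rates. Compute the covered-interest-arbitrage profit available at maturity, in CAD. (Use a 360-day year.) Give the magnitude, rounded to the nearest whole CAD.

CAD 548,831

T = 90/360 years.
Route A — deposit NOK, sell forward: 110,000,000 × 1.0208391652 × 0.14618 = CAD 16,414,889.61.
Route B — convert at spot, deposit CAD: 110,000,000 × 0.14383 × 1.0028289941 = CAD 15,866,058.36.
The quoted forward overvalues NOK, so borrow CAD, buy NOK at spot, deposit the NOK at 8.25%, and sell the proceeds forward at 0.14618.
The gap between the two covered legs is CAD 548,831.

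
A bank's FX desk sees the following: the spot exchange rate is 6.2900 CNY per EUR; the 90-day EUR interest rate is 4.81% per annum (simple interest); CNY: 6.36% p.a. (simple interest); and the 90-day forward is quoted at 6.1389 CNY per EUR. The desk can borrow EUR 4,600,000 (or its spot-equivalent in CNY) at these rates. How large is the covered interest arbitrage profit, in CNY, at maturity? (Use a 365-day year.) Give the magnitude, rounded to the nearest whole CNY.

T = 90/365 years.
Invest the EUR and cover forward: 4,600,000 × 1.011860274 × 6.1389 = CNY 28,573,861.57.
Convert at spot and invest in CNY: 4,600,000 × 6.2900 × 1.0156821918 = CNY 29,387,748.54.
The quoted forward undervalues EUR, so borrow EUR, convert to CNY at spot, deposit the CNY at 6.36%, and buy EUR forward at 6.1389 to cover the loan.
Arbitrage profit = |28,573,861.57 − 29,387,748.54| = CNY 813,887.

CNY 813,887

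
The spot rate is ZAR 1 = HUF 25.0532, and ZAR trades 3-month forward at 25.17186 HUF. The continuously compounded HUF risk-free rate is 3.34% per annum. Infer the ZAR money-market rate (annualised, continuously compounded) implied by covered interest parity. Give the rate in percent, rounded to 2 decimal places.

1.45%

T = 3/12 years.
F/S = 25.17186/25.0532 = 1.0047363 = (growth of HUF) / (growth of ZAR).
The HUF side grows by e^(0.0334×3/12) = 1.008385.
Hence g_ZAR = 1.0036315.
r = ln(1.0036315)/(3/12) = 0.014500 → 1.45%.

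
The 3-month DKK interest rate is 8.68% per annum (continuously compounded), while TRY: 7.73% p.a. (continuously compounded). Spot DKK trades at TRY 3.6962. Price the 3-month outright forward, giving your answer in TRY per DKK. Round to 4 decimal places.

T = 3/12 years.
TRY accumulates by e^(0.0773×3/12) = 1.0195129.
DKK growth factor: e^(0.0868×3/12) = 1.0219372.
So F = 3.6962 × 1.0195129 / 1.0219372 = 3.687432 (TRY/DKK).

3.6874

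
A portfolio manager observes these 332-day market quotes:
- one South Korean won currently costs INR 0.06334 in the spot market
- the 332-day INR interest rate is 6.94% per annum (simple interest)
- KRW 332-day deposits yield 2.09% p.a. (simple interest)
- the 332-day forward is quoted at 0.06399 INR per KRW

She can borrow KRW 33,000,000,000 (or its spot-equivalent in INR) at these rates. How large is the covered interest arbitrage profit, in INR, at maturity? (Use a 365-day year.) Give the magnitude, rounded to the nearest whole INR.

T = 332/365 years.
Invest the KRW and cover forward: 33,000,000,000 × 1.019010410959 × 0.06399 = INR 2,151,813,714.51.
Convert at spot and invest in INR: 33,000,000,000 × 0.06334 × 1.063125479452 = INR 2,222,166,139.66.
The quoted forward undervalues KRW, so borrow KRW, convert to INR at spot, deposit the INR at 6.94%, and buy KRW forward at 0.06399 to cover the loan.
Profit = 2,222,166,139.66 − 2,151,813,714.51 = INR 70,352,425.

INR 70,352,425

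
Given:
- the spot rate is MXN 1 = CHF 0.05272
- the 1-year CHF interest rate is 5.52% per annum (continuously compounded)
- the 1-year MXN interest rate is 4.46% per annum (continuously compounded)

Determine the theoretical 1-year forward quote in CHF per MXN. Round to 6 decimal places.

T = 1 year.
CHF accumulates by e^(0.0552×1) = 1.0567519.
MXN growth factor: e^(0.0446×1) = 1.0456095.
So F = 0.05272 × 1.0567519 / 1.0456095 = 0.05328180 (CHF/MXN).

0.053282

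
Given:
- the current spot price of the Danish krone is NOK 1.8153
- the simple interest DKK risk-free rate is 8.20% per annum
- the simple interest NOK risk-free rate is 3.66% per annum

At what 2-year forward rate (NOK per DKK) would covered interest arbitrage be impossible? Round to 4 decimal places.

1.6737

T = 2 years.
Growth of 1 NOK over T: 1 + 0.0366×2 = 1.073200.
Growth of 1 DKK over T: 1 + 0.0820×2 = 1.164000.
CIP: F = S · (grow NOK)/(grow DKK) = 1.8153 × 1.073200/1.164000 = 1.673694 NOK per DKK.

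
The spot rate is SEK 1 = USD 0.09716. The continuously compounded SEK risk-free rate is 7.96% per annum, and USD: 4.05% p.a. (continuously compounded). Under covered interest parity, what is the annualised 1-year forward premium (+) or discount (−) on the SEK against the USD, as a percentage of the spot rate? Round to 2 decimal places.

-3.83%

T = 1 year.
No-arbitrage forward: 0.09716 × 1.0413313 / 1.0828538 = 0.09343436 USD/SEK.
Annualised premium = (F − S)/S × (1/T) = (0.09343436 − 0.09716)/0.09716 ÷ 1 = -3.83%.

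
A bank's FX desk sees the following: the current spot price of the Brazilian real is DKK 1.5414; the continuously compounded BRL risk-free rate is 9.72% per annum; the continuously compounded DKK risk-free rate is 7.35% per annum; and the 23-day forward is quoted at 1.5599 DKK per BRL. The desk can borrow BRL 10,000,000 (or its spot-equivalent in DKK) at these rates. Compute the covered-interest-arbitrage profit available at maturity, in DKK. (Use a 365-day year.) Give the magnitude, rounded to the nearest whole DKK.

DKK 209,280

T = 23/365 years.
Keep in BRL, deliver into the forward: 10,000,000·1.0061437273·1.5599 = DKK 15,694,836.00.
Swap to DKK now, deposit: 10,000,000·1.5414·1.0046422489 = DKK 15,485,555.62.
The quoted forward overvalues BRL, so borrow DKK, buy BRL at spot, deposit the BRL at 9.72%, and sell the proceeds forward at 1.5599.
Arbitrage profit = |15,694,836.00 − 15,485,555.62| = DKK 209,280.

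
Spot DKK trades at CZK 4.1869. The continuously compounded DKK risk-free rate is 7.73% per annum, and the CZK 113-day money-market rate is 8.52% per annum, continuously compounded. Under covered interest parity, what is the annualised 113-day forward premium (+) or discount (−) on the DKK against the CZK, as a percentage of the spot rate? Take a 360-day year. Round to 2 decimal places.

+0.79%

T = 113/360 years.
No-arbitrage forward: 4.1869 × 1.0271041 / 1.0245604 = 4.1972949 CZK/DKK.
(F − S)/S ÷ T = (4.1972949 − 4.1869)/4.1869/(113/360) = 0.007910 → 0.79%.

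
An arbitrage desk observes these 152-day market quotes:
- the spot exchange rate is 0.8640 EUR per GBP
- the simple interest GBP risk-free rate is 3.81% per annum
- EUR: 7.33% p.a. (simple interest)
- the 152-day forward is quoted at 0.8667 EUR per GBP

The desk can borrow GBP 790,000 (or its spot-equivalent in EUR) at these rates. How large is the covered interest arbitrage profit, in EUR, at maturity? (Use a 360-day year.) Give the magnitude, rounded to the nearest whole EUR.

T = 152/360 years.
Keep in GBP, deliver into the forward: 790,000·1.01608667·0.8667 = EUR 695,707.43.
Swap to EUR now, deposit: 790,000·0.8640·1.03094889 = EUR 703,684.47.
The quoted forward undervalues GBP, so borrow GBP, convert to EUR at spot, deposit the EUR at 7.33%, and buy GBP forward at 0.8667 to cover the loan.
Profit = 703,684.47 − 695,707.43 = EUR 7,977.

EUR 7,977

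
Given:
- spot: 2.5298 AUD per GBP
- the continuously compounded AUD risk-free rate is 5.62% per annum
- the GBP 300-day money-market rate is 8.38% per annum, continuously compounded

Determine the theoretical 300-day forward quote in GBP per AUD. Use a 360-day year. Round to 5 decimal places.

0.40449

T = 300/360 years.
AUD growth factor: e^(0.0562×300/360) = 1.0479473.
GBP growth factor: e^(0.0838×300/360) = 1.0723294.
Forward (AUD per GBP) = 2.5298 × 1.0479473 / 1.0723294 = 2.472279.
Quoted the other way: 1/2.472279 = 0.40449 GBP per AUD.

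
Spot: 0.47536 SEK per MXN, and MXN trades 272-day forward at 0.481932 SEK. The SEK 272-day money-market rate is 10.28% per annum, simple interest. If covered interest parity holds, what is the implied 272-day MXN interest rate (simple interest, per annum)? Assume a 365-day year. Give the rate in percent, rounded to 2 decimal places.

8.31%

T = 272/365 years.
By CIP, F/S equals the SEK-to-MXN growth ratio: 0.481932/0.47536 = 1.0138253.
SEK growth factor: 1 + 0.1028×272/365 = 1.0766071.
Hence g_MXN = 1.0619257.
(1.0619257 − 1)/T = 0.083099, i.e. 8.31%.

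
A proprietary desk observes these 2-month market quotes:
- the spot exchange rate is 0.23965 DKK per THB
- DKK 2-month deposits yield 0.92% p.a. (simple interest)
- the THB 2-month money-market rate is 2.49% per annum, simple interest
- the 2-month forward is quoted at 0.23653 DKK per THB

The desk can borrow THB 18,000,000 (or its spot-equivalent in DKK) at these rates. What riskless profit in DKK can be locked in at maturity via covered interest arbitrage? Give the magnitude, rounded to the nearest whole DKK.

T = 2/12 years.
Invest the THB and cover forward: 18,000,000 × 1.004150 × 0.23653 = DKK 4,275,208.79.
Convert at spot and invest in DKK: 18,000,000 × 0.23965 × 1.001533333 = DKK 4,320,314.34.
The quoted forward undervalues THB, so borrow THB, convert to DKK at spot, deposit the DKK at 0.92%, and buy THB forward at 0.23653 to cover the loan.
The gap between the two covered legs is DKK 45,106.

DKK 45,106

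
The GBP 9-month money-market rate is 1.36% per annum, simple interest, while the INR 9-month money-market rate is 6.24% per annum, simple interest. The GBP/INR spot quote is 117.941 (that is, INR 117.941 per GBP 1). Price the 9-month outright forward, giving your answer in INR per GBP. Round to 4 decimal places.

T = 9/12 years.
Growth of 1 INR over T: 1 + 0.0624×9/12 = 1.046800.
Growth of 1 GBP over T: 1 + 0.0136×9/12 = 1.010200.
So F = 117.941 × 1.046800 / 1.010200 = 122.214055 (INR/GBP).

122.2141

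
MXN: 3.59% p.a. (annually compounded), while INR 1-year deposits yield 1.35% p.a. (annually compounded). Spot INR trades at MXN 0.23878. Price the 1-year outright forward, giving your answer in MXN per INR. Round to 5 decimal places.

T = 1 year.
MXN accumulates by (1 + 0.0359)^1 = 1.035900.
INR accumulates by (1 + 0.0135)^1 = 1.013500.
Forward (MXN per INR) = 0.23878 × 1.035900 / 1.013500 = 0.2440574.

0.24406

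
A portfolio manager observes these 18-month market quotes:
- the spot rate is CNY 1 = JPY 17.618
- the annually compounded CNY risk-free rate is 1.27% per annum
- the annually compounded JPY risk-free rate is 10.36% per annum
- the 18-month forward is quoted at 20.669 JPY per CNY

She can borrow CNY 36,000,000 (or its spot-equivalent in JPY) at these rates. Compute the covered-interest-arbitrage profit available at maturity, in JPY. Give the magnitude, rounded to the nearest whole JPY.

T = 18/12 years.
Keep in CNY, deliver into the forward: 36,000,000·1.01911035633·20.669 = JPY 758,303,710.38.
Swap to JPY now, deposit: 36,000,000·17.618·1.15935793207 = JPY 735,320,449.70.
The quoted forward overvalues CNY, so borrow JPY, buy CNY at spot, deposit the CNY at 1.27%, and sell the proceeds forward at 20.669.
Profit = 758,303,710.38 − 735,320,449.70 = JPY 22,983,261.

JPY 22,983,261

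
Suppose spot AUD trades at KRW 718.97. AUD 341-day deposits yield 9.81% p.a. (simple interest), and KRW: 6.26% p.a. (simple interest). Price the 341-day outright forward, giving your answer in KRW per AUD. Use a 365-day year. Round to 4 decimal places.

T = 341/365 years.
KRW growth factor: 1 + 0.0626×341/365 = 1.058483836.
AUD accumulates by 1 + 0.0981×341/365 = 1.091649589.
Forward (KRW per AUD) = 718.97 × 1.058483836 / 1.091649589 = 697.126744.

697.1267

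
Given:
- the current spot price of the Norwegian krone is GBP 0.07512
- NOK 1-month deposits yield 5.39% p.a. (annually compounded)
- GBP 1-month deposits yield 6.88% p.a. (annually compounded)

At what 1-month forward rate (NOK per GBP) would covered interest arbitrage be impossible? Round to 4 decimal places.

13.2965

T = 1/12 years.
GBP growth factor: (1 + 0.0688)^(1/12) = 1.00556011.
Growth of 1 NOK over T: (1 + 0.0539)^(1/12) = 1.00438438.
So F = 0.07512 × 1.00556011 / 1.00438438 = 0.075207935 (GBP/NOK).
Quoted the other way: 1/0.075207935 = 13.2965 NOK per GBP.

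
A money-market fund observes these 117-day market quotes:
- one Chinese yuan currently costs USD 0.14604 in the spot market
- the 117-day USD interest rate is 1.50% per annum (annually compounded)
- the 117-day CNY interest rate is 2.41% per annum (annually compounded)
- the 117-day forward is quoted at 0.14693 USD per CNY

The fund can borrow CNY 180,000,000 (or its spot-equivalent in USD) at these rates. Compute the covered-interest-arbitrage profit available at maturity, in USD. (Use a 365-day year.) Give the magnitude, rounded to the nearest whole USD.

T = 117/365 years.
Keep in CNY, deliver into the forward: 180,000,000·1.007662796·0.14693 = USD 26,650,061.03.
Swap to USD now, deposit: 180,000,000·0.14604·1.0047839207 = USD 26,412,955.88.
The quoted forward overvalues CNY, so borrow USD, buy CNY at spot, deposit the CNY at 2.41%, and sell the proceeds forward at 0.14693.
Arbitrage profit = |26,650,061.03 − 26,412,955.88| = USD 237,105.

USD 237,105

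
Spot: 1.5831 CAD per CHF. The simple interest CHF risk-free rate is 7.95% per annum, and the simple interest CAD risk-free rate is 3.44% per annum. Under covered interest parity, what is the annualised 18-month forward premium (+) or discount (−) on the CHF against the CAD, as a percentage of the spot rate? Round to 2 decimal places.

T = 18/12 years.
F = S · g_CAD/g_CHF = 1.5831 × 1.051600/1.119250 = 1.4874139.
(F − S)/S ÷ T = (1.4874139 − 1.5831)/1.5831/(18/12) = -0.040295 → -4.03%.

-4.03%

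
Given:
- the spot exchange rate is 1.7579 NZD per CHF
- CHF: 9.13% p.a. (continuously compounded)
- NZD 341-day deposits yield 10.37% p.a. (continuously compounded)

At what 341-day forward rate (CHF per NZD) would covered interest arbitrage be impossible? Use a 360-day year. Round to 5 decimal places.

T = 341/360 years.
Growth of 1 NZD over T: e^(0.1037×341/360) = 1.1032131.
CHF growth factor: e^(0.0913×341/360) = 1.0903311.
Forward (NZD per CHF) = 1.7579 × 1.1032131 / 1.0903311 = 1.778669.
Quoted the other way: 1/1.778669 = 0.56222 CHF per NZD.

0.56222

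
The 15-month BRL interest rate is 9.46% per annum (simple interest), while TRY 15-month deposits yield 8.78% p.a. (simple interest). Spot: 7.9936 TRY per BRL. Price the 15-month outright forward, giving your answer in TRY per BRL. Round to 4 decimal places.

T = 15/12 years.
TRY accumulates by 1 + 0.0878×15/12 = 1.109750.
Growth of 1 BRL over T: 1 + 0.0946×15/12 = 1.118250.
Forward (TRY per BRL) = 7.9936 × 1.109750 / 1.118250 = 7.932839.

7.9328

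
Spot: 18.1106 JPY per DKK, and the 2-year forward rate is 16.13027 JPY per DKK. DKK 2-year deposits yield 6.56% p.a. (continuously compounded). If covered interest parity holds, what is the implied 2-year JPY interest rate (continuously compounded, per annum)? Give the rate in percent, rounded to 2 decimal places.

T = 2 years.
CIP gives F = S · g_JPY/g_DKK, so g_JPY/g_DKK = 16.13027/18.1106 = 0.8906535.
DKK growth factor: e^(0.0656×2) = 1.1401958.
Hence g_JPY = 1.0155194.
Take logs: ln 1.0155194 / 2 = 0.007700, so 0.77%.

0.77%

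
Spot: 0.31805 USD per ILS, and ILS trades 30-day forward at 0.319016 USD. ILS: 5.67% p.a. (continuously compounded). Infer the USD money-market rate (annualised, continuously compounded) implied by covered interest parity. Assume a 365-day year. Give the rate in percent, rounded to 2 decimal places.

9.36%

T = 30/365 years.
F/S = 0.319016/0.31805 = 1.0030373 = (growth of USD) / (growth of ILS).
ILS growth factor: e^(0.0567×30/365) = 1.0046711.
So the USD growth factor = 1.0077226.
r = ln(1.0077226)/(30/365) = 0.093597 → 9.36%.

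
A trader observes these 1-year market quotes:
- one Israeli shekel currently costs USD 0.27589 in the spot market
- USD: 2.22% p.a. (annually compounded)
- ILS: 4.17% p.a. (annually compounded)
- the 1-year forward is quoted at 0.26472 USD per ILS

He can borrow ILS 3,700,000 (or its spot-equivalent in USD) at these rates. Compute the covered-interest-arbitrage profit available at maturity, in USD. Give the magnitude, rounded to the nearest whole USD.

T = 1 year.
Invest the ILS and cover forward: 3,700,000 × 1.041700 × 0.26472 = USD 1,020,307.65.
Convert at spot and invest in USD: 3,700,000 × 0.27589 × 1.022200 = USD 1,043,454.60.
The quoted forward undervalues ILS, so borrow ILS, convert to USD at spot, deposit the USD at 2.22%, and buy ILS forward at 0.26472 to cover the loan.
Arbitrage profit = |1,020,307.65 − 1,043,454.60| = USD 23,147.

USD 23,147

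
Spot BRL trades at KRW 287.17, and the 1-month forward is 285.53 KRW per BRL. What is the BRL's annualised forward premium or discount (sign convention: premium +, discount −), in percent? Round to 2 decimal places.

-6.85%

T = 1/12 years.
Period premium: (285.53 − 287.17)/287.17 = -0.0057109.
×(1/T) gives -6.85% p.a.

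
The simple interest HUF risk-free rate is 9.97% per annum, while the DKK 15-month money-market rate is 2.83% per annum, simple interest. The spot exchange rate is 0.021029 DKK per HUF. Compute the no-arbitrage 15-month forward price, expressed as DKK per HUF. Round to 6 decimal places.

0.019360

T = 15/12 years.
DKK accumulates by 1 + 0.0283×15/12 = 1.035375.
Growth of 1 HUF over T: 1 + 0.0997×15/12 = 1.124625.
So F = 0.021029 × 1.035375 / 1.124625 = 0.01936014 (DKK/HUF).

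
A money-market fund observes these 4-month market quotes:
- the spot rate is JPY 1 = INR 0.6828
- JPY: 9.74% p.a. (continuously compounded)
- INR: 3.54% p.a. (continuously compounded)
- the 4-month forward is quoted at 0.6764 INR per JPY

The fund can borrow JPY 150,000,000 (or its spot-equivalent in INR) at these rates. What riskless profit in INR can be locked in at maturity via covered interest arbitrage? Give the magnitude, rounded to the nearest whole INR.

T = 4/12 years.
Route A — deposit JPY, sell forward: 150,000,000 × 1.03299945925 × 0.6764 = INR 104,808,125.14.
Route B — convert at spot, deposit INR: 150,000,000 × 0.6828 × 1.01186989465 = INR 103,635,714.61.
The quoted forward overvalues JPY, so borrow INR, buy JPY at spot, deposit the JPY at 9.74%, and sell the proceeds forward at 0.6764.
The gap between the two covered legs is INR 1,172,411.

INR 1,172,411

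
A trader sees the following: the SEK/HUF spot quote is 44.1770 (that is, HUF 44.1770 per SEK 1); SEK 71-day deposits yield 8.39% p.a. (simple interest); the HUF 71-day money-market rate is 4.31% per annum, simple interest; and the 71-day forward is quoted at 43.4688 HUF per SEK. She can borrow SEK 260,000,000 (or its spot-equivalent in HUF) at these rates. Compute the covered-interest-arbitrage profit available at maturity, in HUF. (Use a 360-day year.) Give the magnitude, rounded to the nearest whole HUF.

T = 71/360 years.
Route A — deposit SEK, sell forward: 260,000,000 × 1.016546944444 × 43.4688 = HUF 11,488,899,712.85.
Route B — convert at spot, deposit HUF: 260,000,000 × 44.1770 × 1.008500277778 = HUF 11,583,654,360.56.
The quoted forward undervalues SEK, so borrow SEK, convert to HUF at spot, deposit the HUF at 4.31%, and buy SEK forward at 43.4688 to cover the loan.
Profit = 11,583,654,360.56 − 11,488,899,712.85 = HUF 94,754,648.

HUF 94,754,648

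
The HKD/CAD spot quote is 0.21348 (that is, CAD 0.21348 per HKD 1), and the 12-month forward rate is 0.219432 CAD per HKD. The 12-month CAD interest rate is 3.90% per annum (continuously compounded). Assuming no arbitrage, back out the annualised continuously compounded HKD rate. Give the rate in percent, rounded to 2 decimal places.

1.15%

T = 1 year.
CIP gives F = S · g_CAD/g_HKD, so g_CAD/g_HKD = 0.219432/0.21348 = 1.0278808.
The CAD side grows by e^(0.0390×1) = 1.0397705.
Hence g_HKD = 1.0115672.
Take logs: ln 1.0115672 / 1 = 0.011501, so 1.15%.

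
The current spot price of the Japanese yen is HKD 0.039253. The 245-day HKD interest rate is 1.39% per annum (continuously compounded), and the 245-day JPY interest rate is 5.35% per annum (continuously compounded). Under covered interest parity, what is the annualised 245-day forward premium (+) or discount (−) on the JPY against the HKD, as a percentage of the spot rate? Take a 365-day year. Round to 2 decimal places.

T = 245/365 years.
F = S · g_HKD/g_JPY = 0.039253 × 1.0093738/1.0365635 = 0.038223370.
(F − S)/S ÷ T = (0.038223370 − 0.039253)/0.039253/(245/365) = -0.039078 → -3.91%.

-3.91%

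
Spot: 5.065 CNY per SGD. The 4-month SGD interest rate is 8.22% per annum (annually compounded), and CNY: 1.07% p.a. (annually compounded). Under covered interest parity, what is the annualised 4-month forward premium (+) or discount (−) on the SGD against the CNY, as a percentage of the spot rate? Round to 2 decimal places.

T = 4/12 years.
CIP forward (CNY per SGD) = 5.065 × 1.003554/1.0266818 = 4.950902.
Annualised premium = (F − S)/S × (1/T) = (4.950902 − 5.065)/5.065 ÷ (4/12) = -6.76%.

-6.76%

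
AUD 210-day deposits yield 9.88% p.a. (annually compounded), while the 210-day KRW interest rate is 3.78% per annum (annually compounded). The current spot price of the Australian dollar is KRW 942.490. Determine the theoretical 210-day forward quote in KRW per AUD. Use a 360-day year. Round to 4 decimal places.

T = 210/360 years.
Growth of 1 KRW over T: (1 + 0.0378)^(210/360) = 1.021879387.
AUD growth factor: (1 + 0.0988)^(210/360) = 1.056499298.
CIP: F = S · (grow KRW)/(grow AUD) = 942.49 × 1.021879387/1.056499298 = 911.606004 KRW per AUD.

911.6060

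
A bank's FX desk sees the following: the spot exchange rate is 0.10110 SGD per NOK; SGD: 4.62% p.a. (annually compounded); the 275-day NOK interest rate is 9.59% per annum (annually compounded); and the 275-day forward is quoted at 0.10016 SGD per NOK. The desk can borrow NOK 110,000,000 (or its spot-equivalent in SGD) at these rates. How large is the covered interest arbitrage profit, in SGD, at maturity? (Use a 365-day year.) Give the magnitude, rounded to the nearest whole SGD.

T = 275/365 years.
Route A — deposit NOK, sell forward: 110,000,000 × 1.0714314668 × 0.10016 = SGD 11,804,603.33.
Route B — convert at spot, deposit SGD: 110,000,000 × 0.10110 × 1.0346136656 = SGD 11,505,938.58.
The quoted forward overvalues NOK, so borrow SGD, buy NOK at spot, deposit the NOK at 9.59%, and sell the proceeds forward at 0.10016.
Profit = 11,804,603.33 − 11,505,938.58 = SGD 298,665.

SGD 298,665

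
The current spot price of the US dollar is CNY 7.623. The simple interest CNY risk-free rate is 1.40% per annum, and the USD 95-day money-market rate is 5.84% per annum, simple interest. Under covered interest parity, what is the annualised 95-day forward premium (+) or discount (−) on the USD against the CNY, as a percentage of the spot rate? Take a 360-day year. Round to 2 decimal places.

T = 95/360 years.
F = S · g_CNY/g_USD = 7.623 × 1.0036944/1.0154111 = 7.535039.
Annualised premium = (F − S)/S × (1/T) = (7.535039 − 7.623)/7.623 ÷ (95/360) = -4.37%.

-4.37%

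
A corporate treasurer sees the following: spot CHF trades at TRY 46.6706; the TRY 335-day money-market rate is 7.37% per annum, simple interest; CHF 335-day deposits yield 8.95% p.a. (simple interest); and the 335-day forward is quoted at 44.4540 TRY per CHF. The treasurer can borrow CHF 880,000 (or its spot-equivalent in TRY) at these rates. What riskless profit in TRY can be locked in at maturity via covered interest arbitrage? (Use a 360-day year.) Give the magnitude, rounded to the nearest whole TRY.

TRY 1,509,219

T = 335/360 years.
Keep in CHF, deliver into the forward: 880,000·1.0832847222·44.4540 = TRY 42,377,578.36.
Swap to TRY now, deposit: 880,000·46.6706·1.0685819444 = TRY 43,886,797.23.
The quoted forward undervalues CHF, so borrow CHF, convert to TRY at spot, deposit the TRY at 7.37%, and buy CHF forward at 44.4540 to cover the loan.
Arbitrage profit = |42,377,578.36 − 43,886,797.23| = TRY 1,509,219.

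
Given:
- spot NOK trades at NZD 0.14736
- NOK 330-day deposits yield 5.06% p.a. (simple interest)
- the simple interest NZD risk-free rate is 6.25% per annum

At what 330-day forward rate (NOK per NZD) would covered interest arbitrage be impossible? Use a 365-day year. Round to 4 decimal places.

6.7170

T = 330/365 years.
Growth of 1 NZD over T: 1 + 0.0625×330/365 = 1.0565068.
NOK accumulates by 1 + 0.0506×330/365 = 1.0457479.
So F = 0.14736 × 1.0565068 / 1.0457479 = 0.1488761 (NZD/NOK).
Quoted the other way: 1/0.1488761 = 6.7170 NOK per NZD.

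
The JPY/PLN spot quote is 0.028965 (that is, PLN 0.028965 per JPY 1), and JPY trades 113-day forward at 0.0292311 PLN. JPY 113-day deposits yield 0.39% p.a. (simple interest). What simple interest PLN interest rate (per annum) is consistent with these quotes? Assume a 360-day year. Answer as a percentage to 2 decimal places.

3.32%

T = 113/360 years.
F/S = 0.0292311/0.028965 = 1.0091869 = (growth of PLN) / (growth of JPY).
JPY growth factor: 1 + 0.0039×113/360 = 1.0012242.
Hence g_PLN = 1.0104223.
r = (1.0104223 − 1)/(113/360) = 0.033204 → 3.32%.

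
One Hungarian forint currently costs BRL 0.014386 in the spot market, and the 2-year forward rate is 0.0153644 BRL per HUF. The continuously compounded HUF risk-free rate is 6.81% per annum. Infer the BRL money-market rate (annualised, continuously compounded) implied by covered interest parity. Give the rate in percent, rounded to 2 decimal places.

T = 2 years.
F/S = 0.0153644/0.014386 = 1.0680106 = (growth of BRL) / (growth of HUF).
The HUF side grows by e^(0.0681×2) = 1.1459111.
Hence g_BRL = 1.2238452.
Take logs: ln 1.2238452 / 2 = 0.100999, so 10.10%.

10.10%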